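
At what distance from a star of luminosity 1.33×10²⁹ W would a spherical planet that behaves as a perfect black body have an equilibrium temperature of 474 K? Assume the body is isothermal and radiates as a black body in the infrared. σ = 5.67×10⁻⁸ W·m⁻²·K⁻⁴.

d ≈ 9.61×10¹¹ m

For an isothermal black-emitting sphere, (1−a)S·πr² = σ·4πr²·T⁴ ⇒ S = 4σT⁴/(1−a).
S = 4·5.67×10⁻⁸·(474)⁴/1.00 = 11450 W/m².
Flux falls as S = L/(4πd²), so d = √(L/(4πS)) = √(1.33×10²⁹/(4π·11450)).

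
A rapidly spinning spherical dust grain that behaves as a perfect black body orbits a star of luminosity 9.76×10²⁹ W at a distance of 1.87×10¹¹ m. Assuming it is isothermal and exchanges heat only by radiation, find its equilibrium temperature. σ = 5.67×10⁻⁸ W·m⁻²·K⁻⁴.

First find the stellar flux at distance d: S = L/(4πd²) = 9.76×10²⁹/(4π·(1.87×10¹¹)²) = 2.221×10⁶ W/m².
For an isothermal sphere, absorbed (1−a)S·πr² = emitted σ·4πr²·T⁴, so T⁴ = (1−a)S/(4σ).
T⁴ = 1.00·2.221×10⁶/(4·5.67×10⁻⁸) = 9.793×10¹² K⁴.

T ≈ 1770 K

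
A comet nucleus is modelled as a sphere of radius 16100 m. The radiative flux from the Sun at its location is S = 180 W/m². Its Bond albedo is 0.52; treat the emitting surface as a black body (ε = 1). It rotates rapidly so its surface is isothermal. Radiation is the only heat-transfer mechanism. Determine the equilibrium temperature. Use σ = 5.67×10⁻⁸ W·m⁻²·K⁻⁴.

At equilibrium, absorbed power = emitted power.
Absorbing cross-section = πr² = 8.143×10⁸ m²; emitting surface = 4πr² = 3.257×10⁹ m² (ratio 4).
(1−a)S·A_cross = εσ·A_surf·T⁴  ⇒  T⁴ = (1−a)S/(4σ).
T⁴ = 0.480·180/(4·5.67×10⁻⁸) = 3.810×10⁸ K⁴.
T = (3.810×10⁸)^(1/4).

T ≈ 140 K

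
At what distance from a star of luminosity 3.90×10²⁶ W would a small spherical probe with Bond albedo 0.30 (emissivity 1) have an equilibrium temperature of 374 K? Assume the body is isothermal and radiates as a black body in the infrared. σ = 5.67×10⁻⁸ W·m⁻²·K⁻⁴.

d ≈ 7.00×10¹⁰ m

For an isothermal black-emitting sphere, (1−a)S·πr² = σ·4πr²·T⁴ ⇒ S = 4σT⁴/(1−a).
S = 4·5.67×10⁻⁸·(374)⁴/0.700 = 6339 W/m².
Flux falls as S = L/(4πd²), so d = √(L/(4πS)) = √(3.90×10²⁶/(4π·6339)).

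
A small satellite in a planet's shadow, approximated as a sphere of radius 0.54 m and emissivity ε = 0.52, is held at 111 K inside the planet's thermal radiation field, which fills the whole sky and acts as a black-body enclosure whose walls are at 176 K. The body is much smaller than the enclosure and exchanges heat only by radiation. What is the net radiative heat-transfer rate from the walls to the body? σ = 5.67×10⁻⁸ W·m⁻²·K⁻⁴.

For a small grey body in a large enclosure: P_net = εσA(T_body⁴ − T_wall⁴).
A = 4πr² = 3.664 m²; T_body⁴ − T_wall⁴ = 1.518×10⁸ − 9.595×10⁸ = -8.077×10⁸ K⁴.
|P_net| = 0.52·5.67×10⁻⁸·3.664·8.077×10⁸.

P_net ≈ 87.3 W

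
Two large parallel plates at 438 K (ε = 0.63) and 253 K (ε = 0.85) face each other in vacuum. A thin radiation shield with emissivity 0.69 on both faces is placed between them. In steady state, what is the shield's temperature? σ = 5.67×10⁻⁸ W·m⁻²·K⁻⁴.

T_s ≈ 369 K

In steady state the net flux on the hot side equals that on the cold side.
σ(T₁⁴−T_s⁴)/D₁ = σ(T_s⁴−T₂⁴)/D₂, with D₁ = 1/ε₁+1/ε_s−1 = 2.037, D₂ = 1/ε_s+1/ε₂−1 = 1.626.
Solve for T_s⁴: T_s⁴ = (D₂·T₁⁴ + D₁·T₂⁴)/(D₁+D₂) = 1.862×10¹⁰ K⁴.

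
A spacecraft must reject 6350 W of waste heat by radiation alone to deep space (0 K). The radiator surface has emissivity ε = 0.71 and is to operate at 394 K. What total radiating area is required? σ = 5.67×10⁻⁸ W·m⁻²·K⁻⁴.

A ≈ 6.55 m²

P = εσA T⁴ ⇒ A = P/(εσT⁴).
T⁴ = 2.410×10¹⁰ K⁴.
A = 6350/(0.71 × 5.67×10⁻⁸ × 2.410×10¹⁰).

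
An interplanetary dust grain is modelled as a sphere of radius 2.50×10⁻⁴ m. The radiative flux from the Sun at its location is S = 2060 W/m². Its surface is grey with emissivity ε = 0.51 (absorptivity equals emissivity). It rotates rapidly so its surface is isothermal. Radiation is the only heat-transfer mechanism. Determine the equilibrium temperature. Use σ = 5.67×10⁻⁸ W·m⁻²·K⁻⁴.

T ≈ 309 K

At equilibrium, absorbed power = emitted power.
Absorbing cross-section = πr² = 1.963×10⁻⁷ m²; emitting surface = 4πr² = 7.854×10⁻⁷ m² (ratio 4).
εS·A_cross = εσ·A_surf·T⁴  ⇒  T⁴ = S/(4σ)   (ε cancels).
T⁴ = 2060/(4·5.67×10⁻⁸) = 9.083×10⁹ K⁴.
T = (9.083×10⁹)^(1/4).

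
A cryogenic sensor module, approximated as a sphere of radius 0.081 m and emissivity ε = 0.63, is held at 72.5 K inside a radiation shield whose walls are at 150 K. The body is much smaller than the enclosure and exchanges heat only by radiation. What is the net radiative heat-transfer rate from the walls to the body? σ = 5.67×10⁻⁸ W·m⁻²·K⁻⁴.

For a small grey body in a large enclosure: P_net = εσA(T_body⁴ − T_wall⁴).
A = 4πr² = 0.08245 m²; T_body⁴ − T_wall⁴ = 2.763×10⁷ − 5.062×10⁸ = -4.786×10⁸ K⁴.
|P_net| = 0.63·5.67×10⁻⁸·0.08245·4.786×10⁸.

P_net ≈ 1.41 W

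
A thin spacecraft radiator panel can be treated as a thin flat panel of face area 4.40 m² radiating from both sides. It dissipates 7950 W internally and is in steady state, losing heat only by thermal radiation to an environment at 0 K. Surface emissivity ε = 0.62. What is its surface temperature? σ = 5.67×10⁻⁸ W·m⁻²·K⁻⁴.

T ≈ 400 K

Steady state: internal power = radiated power, P = εσA T⁴.
Radiating area A = 2·4.40 = 8.800 m².
T⁴ = P/(εσA) = 7950/(0.62·5.67×10⁻⁸·8.800) = 2.570×10¹⁰ K⁴.
T = (2.570×10¹⁰)^(1/4).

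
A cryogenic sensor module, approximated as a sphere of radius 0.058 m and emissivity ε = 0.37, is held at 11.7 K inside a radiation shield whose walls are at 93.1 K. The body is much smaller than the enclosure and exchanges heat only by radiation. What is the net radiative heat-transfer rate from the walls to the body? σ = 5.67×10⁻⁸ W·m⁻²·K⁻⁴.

P_net ≈ 0.0666 W

For a small grey body in a large enclosure: P_net = εσA(T_body⁴ − T_wall⁴).
A = 4πr² = 0.04227 m²; T_body⁴ − T_wall⁴ = 18740 − 7.513×10⁷ = -7.511×10⁷ K⁴.
|P_net| = 0.37·5.67×10⁻⁸·0.04227·7.511×10⁷.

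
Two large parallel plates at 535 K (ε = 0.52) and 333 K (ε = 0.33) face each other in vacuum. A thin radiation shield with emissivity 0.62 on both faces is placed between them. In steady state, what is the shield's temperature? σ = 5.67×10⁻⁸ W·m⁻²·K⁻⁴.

In steady state the net flux on the hot side equals that on the cold side.
σ(T₁⁴−T_s⁴)/D₁ = σ(T_s⁴−T₂⁴)/D₂, with D₁ = 1/ε₁+1/ε_s−1 = 2.536, D₂ = 1/ε_s+1/ε₂−1 = 3.643.
Solve for T_s⁴: T_s⁴ = (D₂·T₁⁴ + D₁·T₂⁴)/(D₁+D₂) = 5.335×10¹⁰ K⁴.

T_s ≈ 481 K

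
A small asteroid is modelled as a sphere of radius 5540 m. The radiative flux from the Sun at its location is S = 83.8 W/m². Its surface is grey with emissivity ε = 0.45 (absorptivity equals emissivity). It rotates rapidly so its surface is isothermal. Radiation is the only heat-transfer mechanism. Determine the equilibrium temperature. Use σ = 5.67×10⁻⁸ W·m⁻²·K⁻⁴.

T ≈ 139 K

At equilibrium, absorbed power = emitted power.
Absorbing cross-section = πr² = 9.642×10⁷ m²; emitting surface = 4πr² = 3.857×10⁸ m² (ratio 4).
εS·A_cross = εσ·A_surf·T⁴  ⇒  T⁴ = S/(4σ)   (ε cancels).
T⁴ = 83.8/(4·5.67×10⁻⁸) = 3.695×10⁸ K⁴.
T = (3.695×10⁸)^(1/4).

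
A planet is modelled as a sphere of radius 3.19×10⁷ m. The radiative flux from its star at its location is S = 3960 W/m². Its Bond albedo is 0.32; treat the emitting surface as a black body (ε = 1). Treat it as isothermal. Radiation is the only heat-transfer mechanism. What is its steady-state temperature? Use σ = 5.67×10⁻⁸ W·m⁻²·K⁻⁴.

At equilibrium, absorbed power = emitted power.
Absorbing cross-section = πr² = 3.197×10¹⁵ m²; emitting surface = 4πr² = 1.279×10¹⁶ m² (ratio 4).
(1−a)S·A_cross = εσ·A_surf·T⁴  ⇒  T⁴ = (1−a)S/(4σ).
T⁴ = 0.680·3960/(4·5.67×10⁻⁸) = 1.187×10¹⁰ K⁴.
T = (1.187×10¹⁰)^(1/4).

T ≈ 330 K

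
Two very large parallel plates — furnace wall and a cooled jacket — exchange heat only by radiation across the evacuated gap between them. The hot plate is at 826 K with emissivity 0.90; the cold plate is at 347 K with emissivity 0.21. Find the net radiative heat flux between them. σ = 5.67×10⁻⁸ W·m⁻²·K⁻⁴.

For two infinite grey parallel plates, q = σ(T₁⁴ − T₂⁴)/(1/ε₁ + 1/ε₂ − 1).
T₁⁴ − T₂⁴ = 4.655×10¹¹ − 1.450×10¹⁰ = 4.510×10¹¹ K⁴.
1/ε₁ + 1/ε₂ − 1 = 1.111 + 4.762 − 1 = 4.873.
q = 5.67×10⁻⁸ × 4.510×10¹¹ / 4.873.

q ≈ 5250 W/m²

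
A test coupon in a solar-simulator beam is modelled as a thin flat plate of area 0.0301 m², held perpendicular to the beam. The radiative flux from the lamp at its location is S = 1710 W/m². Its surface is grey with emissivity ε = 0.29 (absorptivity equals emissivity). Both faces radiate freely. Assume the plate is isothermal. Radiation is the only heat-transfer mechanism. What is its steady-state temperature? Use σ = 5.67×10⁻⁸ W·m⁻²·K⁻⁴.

T ≈ 350 K

At equilibrium, absorbed power = emitted power.
Absorbing cross-section = A = 0.03010 m²; emitting surface = 2A = 0.06020 m² (ratio 2).
εS·A_cross = εσ·A_surf·T⁴  ⇒  T⁴ = S/(2σ)   (ε cancels).
T⁴ = 1710/(2·5.67×10⁻⁸) = 1.508×10¹⁰ K⁴.
T = (1.508×10¹⁰)^(1/4).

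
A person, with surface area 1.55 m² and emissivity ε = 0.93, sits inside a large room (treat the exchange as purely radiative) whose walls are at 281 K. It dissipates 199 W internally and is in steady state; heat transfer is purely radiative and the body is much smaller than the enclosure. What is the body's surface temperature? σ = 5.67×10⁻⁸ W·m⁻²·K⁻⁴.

For a small grey body in a large enclosure, net radiated power = εσA(T⁴ − T_w⁴).
Steady state: P = εσA(T⁴ − T_w⁴) with A = 1.55 m².
T⁴ = P/(εσA) + T_w⁴ = 199/(0.93·5.67×10⁻⁸·1.550) + (281)⁴
    = 2.435×10⁹ + 6.235×10⁹ = 8.670×10⁹ K⁴.

T ≈ 305 K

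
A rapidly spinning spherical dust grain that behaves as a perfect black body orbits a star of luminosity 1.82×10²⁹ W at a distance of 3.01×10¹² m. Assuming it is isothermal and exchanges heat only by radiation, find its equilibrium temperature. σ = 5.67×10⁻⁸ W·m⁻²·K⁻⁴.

T ≈ 290 K

First find the stellar flux at distance d: S = L/(4πd²) = 1.82×10²⁹/(4π·(3.01×10¹²)²) = 1599 W/m².
For an isothermal sphere, absorbed (1−a)S·πr² = emitted σ·4πr²·T⁴, so T⁴ = (1−a)S/(4σ).
T⁴ = 1.00·1599/(4·5.67×10⁻⁸) = 7.048×10⁹ K⁴.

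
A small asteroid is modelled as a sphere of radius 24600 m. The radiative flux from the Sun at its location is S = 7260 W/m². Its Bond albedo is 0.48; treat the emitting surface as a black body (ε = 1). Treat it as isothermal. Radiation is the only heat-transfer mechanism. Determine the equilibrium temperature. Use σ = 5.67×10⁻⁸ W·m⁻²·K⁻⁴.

T ≈ 359 K

At equilibrium, absorbed power = emitted power.
Absorbing cross-section = πr² = 1.901×10⁹ m²; emitting surface = 4πr² = 7.605×10⁹ m² (ratio 4).
(1−a)S·A_cross = εσ·A_surf·T⁴  ⇒  T⁴ = (1−a)S/(4σ).
T⁴ = 0.520·7260/(4·5.67×10⁻⁸) = 1.665×10¹⁰ K⁴.
T = (1.665×10¹⁰)^(1/4).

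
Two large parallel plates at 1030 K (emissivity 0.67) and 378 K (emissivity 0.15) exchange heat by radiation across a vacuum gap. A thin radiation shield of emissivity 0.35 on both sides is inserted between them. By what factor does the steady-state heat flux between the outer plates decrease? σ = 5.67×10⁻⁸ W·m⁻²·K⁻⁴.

factor ≈ 1.66

Without shield: q₀ = σΔ(T⁴)/(1/ε₁+1/ε₂−1) with denominator 7.159.
With shield the two gaps are in series; the resistances add: (1/ε₁+1/ε_s−1)+(1/ε_s+1/ε₂−1) = 3.350+8.524 = 11.87.
Heat-flux ratio q₀/q = 11.87/7.159.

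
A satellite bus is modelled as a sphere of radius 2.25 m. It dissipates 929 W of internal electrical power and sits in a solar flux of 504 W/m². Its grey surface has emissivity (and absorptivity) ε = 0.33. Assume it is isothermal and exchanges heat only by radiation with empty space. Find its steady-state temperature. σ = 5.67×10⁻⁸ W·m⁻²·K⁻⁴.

T ≈ 234 K

At steady state, absorbed solar power + internal power = radiated power.
Absorbed: α·S·A_cross = 0.33·504·15.90 = 2645 W (cross-section πr²).
Total input = 2645 + 929 = 3574 W.
Radiated: εσ·A_surf·T⁴ with A_surf = 4πr² = 63.62 m².
T⁴ = 3574/(0.33·5.67×10⁻⁸·63.62) = 3.003×10⁹ K⁴.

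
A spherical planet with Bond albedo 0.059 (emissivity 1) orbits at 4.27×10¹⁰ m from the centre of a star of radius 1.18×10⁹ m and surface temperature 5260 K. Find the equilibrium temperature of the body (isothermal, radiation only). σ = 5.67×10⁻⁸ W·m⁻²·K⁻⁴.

T ≈ 609 K

The star's surface emits σT_*⁴; at distance d the flux is S = σT_*⁴(R_*/d)².
S = 5.67×10⁻⁸·(5260)⁴·(1.18×10⁹/4.27×10¹⁰)² = 33150 W/m².
For an isothermal sphere T⁴ = (1−a)S/(4σ) = 1.375×10¹¹ K⁴.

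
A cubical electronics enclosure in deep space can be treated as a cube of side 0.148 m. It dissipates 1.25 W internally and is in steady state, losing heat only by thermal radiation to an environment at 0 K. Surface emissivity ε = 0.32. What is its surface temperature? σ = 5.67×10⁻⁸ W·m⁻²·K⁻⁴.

T ≈ 151 K

Steady state: internal power = radiated power, P = εσA T⁴.
Radiating area A = 6L² = 0.1314 m².
T⁴ = P/(εσA) = 1.25/(0.32·5.67×10⁻⁸·0.1314) = 5.242×10⁸ K⁴.
T = (5.242×10⁸)^(1/4).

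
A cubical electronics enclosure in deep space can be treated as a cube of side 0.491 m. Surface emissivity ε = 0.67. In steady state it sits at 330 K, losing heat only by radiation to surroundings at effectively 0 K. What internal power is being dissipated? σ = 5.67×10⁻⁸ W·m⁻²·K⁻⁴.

P ≈ 652 W

Steady state: P = εσA T⁴.
A = 6L² = 1.446 m²; T⁴ = (330)⁴ = 1.186×10¹⁰ K⁴.
P = 0.67 × 5.67×10⁻⁸ × 1.446 × 1.186×10¹⁰.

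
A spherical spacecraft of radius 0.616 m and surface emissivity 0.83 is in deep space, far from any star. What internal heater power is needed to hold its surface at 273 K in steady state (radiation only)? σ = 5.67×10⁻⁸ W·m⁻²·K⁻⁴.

P = εσ·4πr²·T⁴.
4πr² = 4.768 m²; T⁴ = 5.555×10⁹ K⁴.
P = 0.83·5.67×10⁻⁸·4.768·5.555×10⁹.

P ≈ 1250 W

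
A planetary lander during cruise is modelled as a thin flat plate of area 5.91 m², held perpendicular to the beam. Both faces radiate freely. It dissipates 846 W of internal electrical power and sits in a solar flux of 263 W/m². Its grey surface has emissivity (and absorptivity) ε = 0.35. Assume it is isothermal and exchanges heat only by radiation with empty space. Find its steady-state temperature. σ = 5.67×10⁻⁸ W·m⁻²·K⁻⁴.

At steady state, absorbed solar power + internal power = radiated power.
Absorbed: α·S·A_cross = 0.35·263·5.910 = 544.0 W (cross-section A).
Total input = 544.0 + 846 = 1390 W.
Radiated: εσ·A_surf·T⁴ with A_surf = 2A = 11.82 m².
T⁴ = 1390/(0.35·5.67×10⁻⁸·11.82) = 5.926×10⁹ K⁴.

T ≈ 277 K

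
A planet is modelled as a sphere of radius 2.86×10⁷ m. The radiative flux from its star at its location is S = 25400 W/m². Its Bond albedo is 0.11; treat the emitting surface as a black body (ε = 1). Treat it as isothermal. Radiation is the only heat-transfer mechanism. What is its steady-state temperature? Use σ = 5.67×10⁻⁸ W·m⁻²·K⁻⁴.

T ≈ 562 K

At equilibrium, absorbed power = emitted power.
Absorbing cross-section = πr² = 2.570×10¹⁵ m²; emitting surface = 4πr² = 1.028×10¹⁶ m² (ratio 4).
(1−a)S·A_cross = εσ·A_surf·T⁴  ⇒  T⁴ = (1−a)S/(4σ).
T⁴ = 0.890·25400/(4·5.67×10⁻⁸) = 9.967×10¹⁰ K⁴.
T = (9.967×10¹⁰)^(1/4).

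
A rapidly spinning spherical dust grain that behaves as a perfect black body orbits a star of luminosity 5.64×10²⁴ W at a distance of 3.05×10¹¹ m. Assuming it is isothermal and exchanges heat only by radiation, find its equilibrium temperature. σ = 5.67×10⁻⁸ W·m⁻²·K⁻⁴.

First find the stellar flux at distance d: S = L/(4πd²) = 5.64×10²⁴/(4π·(3.05×10¹¹)²) = 4.825 W/m².
For an isothermal sphere, absorbed (1−a)S·πr² = emitted σ·4πr²·T⁴, so T⁴ = (1−a)S/(4σ).
T⁴ = 1.00·4.825/(4·5.67×10⁻⁸) = 2.127×10⁷ K⁴.

T ≈ 67.9 K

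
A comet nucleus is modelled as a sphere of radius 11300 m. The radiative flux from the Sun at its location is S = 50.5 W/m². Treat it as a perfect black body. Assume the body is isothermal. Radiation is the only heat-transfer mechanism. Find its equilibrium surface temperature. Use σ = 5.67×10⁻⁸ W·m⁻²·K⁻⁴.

At equilibrium, absorbed power = emitted power.
Absorbing cross-section = πr² = 4.011×10⁸ m²; emitting surface = 4πr² = 1.605×10⁹ m² (ratio 4).
S·A_cross = εσ·A_surf·T⁴  ⇒  T⁴ = S/(4σ).
T⁴ = 1.00·50.5/(4·5.67×10⁻⁸) = 2.227×10⁸ K⁴.
T = (2.227×10⁸)^(1/4).

T ≈ 122 K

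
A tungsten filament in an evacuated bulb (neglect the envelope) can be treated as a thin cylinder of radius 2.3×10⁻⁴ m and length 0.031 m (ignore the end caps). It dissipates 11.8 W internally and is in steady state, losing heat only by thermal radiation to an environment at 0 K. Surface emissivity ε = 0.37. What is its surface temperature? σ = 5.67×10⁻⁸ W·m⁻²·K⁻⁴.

T ≈ 1880 K

Steady state: internal power = radiated power, P = εσA T⁴.
Radiating area A = 2πrL = 4.480×10⁻⁵ m².
T⁴ = P/(εσA) = 11.8/(0.37·5.67×10⁻⁸·4.480×10⁻⁵) = 1.256×10¹³ K⁴.
T = (1.256×10¹³)^(1/4).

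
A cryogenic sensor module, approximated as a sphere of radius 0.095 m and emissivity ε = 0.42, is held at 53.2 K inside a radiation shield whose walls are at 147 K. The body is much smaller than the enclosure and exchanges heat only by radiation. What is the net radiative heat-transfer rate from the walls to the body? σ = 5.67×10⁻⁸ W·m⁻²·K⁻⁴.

P_net ≈ 1.24 W

For a small grey body in a large enclosure: P_net = εσA(T_body⁴ − T_wall⁴).
A = 4πr² = 0.1134 m²; T_body⁴ − T_wall⁴ = 8.010×10⁶ − 4.669×10⁸ = -4.589×10⁸ K⁴.
|P_net| = 0.42·5.67×10⁻⁸·0.1134·4.589×10⁸.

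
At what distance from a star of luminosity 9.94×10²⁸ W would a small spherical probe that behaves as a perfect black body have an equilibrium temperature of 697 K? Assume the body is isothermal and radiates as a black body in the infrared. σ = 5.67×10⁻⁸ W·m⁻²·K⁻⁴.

d ≈ 3.84×10¹¹ m

For an isothermal black-emitting sphere, (1−a)S·πr² = σ·4πr²·T⁴ ⇒ S = 4σT⁴/(1−a).
S = 4·5.67×10⁻⁸·(697)⁴/1.00 = 53530 W/m².
Flux falls as S = L/(4πd²), so d = √(L/(4πS)) = √(9.94×10²⁸/(4π·53530)).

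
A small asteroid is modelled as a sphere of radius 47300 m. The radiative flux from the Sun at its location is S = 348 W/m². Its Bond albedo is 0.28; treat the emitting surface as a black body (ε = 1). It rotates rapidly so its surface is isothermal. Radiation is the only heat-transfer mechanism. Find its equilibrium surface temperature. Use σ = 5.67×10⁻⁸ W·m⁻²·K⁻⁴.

At equilibrium, absorbed power = emitted power.
Absorbing cross-section = πr² = 7.029×10⁹ m²; emitting surface = 4πr² = 2.811×10¹⁰ m² (ratio 4).
(1−a)S·A_cross = εσ·A_surf·T⁴  ⇒  T⁴ = (1−a)S/(4σ).
T⁴ = 0.720·348/(4·5.67×10⁻⁸) = 1.105×10⁹ K⁴.
T = (1.105×10⁹)^(1/4).

T ≈ 182 K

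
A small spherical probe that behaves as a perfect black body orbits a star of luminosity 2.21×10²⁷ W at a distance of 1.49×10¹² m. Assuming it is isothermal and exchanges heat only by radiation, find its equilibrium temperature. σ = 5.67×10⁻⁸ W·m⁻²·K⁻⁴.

First find the stellar flux at distance d: S = L/(4πd²) = 2.21×10²⁷/(4π·(1.49×10¹²)²) = 79.22 W/m².
For an isothermal sphere, absorbed (1−a)S·πr² = emitted σ·4πr²·T⁴, so T⁴ = (1−a)S/(4σ).
T⁴ = 1.00·79.22/(4·5.67×10⁻⁸) = 3.493×10⁸ K⁴.

T ≈ 137 K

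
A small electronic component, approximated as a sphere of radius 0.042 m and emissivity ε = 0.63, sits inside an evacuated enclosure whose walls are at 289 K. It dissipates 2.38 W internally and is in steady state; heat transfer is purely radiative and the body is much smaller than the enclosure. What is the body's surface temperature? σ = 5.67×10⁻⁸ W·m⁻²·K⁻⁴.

T ≈ 316 K

For a small grey body in a large enclosure, net radiated power = εσA(T⁴ − T_w⁴).
Steady state: P = εσA(T⁴ − T_w⁴) with A = 4πr² = 0.02217 m².
T⁴ = P/(εσA) + T_w⁴ = 2.38/(0.63·5.67×10⁻⁸·0.02217) + (289)⁴
    = 3.006×10⁹ + 6.976×10⁹ = 9.981×10⁹ K⁴.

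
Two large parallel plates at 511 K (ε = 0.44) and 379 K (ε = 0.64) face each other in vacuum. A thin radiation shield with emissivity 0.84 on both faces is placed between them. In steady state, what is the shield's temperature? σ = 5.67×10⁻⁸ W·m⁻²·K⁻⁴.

In steady state the net flux on the hot side equals that on the cold side.
σ(T₁⁴−T_s⁴)/D₁ = σ(T_s⁴−T₂⁴)/D₂, with D₁ = 1/ε₁+1/ε_s−1 = 2.463, D₂ = 1/ε_s+1/ε₂−1 = 1.753.
Solve for T_s⁴: T_s⁴ = (D₂·T₁⁴ + D₁·T₂⁴)/(D₁+D₂) = 4.040×10¹⁰ K⁴.

T_s ≈ 448 K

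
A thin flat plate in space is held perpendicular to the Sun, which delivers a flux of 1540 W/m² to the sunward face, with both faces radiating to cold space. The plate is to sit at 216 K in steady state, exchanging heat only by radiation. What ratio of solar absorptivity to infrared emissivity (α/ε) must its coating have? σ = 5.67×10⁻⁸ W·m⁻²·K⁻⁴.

Balance: αS·A = εσ·2A·T⁴ ⇒ α/ε = 2σT⁴/S.
α/ε = 2·5.67×10⁻⁸·(216)⁴/1540 = 2·5.67×10⁻⁸·2.177×10⁹/1540.

α/ε ≈ 0.160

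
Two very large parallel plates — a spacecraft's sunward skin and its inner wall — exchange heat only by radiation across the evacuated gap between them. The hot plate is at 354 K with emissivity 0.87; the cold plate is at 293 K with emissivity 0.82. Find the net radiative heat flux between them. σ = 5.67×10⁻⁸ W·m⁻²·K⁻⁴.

q ≈ 345 W/m²

For two infinite grey parallel plates, q = σ(T₁⁴ − T₂⁴)/(1/ε₁ + 1/ε₂ − 1).
T₁⁴ − T₂⁴ = 1.570×10¹⁰ − 7.370×10⁹ = 8.334×10⁹ K⁴.
1/ε₁ + 1/ε₂ − 1 = 1.149 + 1.220 − 1 = 1.369.
q = 5.67×10⁻⁸ × 8.334×10⁹ / 1.369.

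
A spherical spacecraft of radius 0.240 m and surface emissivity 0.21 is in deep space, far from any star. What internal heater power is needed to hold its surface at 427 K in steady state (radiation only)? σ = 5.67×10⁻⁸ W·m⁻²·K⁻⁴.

P ≈ 287 W

P = εσ·4πr²·T⁴.
4πr² = 0.7238 m²; T⁴ = 3.324×10¹⁰ K⁴.
P = 0.21·5.67×10⁻⁸·0.7238·3.324×10¹⁰.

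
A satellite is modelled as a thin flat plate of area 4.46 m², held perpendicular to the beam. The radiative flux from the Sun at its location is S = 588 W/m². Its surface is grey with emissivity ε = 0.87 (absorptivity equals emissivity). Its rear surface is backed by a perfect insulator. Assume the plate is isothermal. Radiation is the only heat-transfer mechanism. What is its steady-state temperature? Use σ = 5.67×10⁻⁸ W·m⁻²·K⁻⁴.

At equilibrium, absorbed power = emitted power.
Absorbing cross-section = A = 4.460 m²; emitting surface = A = 4.460 m² (ratio 1).
εS·A_cross = εσ·A_surf·T⁴  ⇒  T⁴ = S/(1σ)   (ε cancels).
T⁴ = 588/(1·5.67×10⁻⁸) = 1.037×10¹⁰ K⁴.
T = (1.037×10¹⁰)^(1/4).

T ≈ 319 K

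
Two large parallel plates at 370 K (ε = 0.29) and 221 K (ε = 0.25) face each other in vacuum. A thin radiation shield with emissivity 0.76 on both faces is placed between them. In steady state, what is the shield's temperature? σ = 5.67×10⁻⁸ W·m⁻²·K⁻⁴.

In steady state the net flux on the hot side equals that on the cold side.
σ(T₁⁴−T_s⁴)/D₁ = σ(T_s⁴−T₂⁴)/D₂, with D₁ = 1/ε₁+1/ε_s−1 = 3.764, D₂ = 1/ε_s+1/ε₂−1 = 4.316.
Solve for T_s⁴: T_s⁴ = (D₂·T₁⁴ + D₁·T₂⁴)/(D₁+D₂) = 1.112×10¹⁰ K⁴.

T_s ≈ 325 K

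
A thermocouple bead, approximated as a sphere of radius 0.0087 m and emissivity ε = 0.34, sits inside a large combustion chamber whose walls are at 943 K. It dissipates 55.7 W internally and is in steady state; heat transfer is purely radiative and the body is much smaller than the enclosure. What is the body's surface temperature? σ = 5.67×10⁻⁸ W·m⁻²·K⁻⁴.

T ≈ 1400 K

For a small grey body in a large enclosure, net radiated power = εσA(T⁴ − T_w⁴).
Steady state: P = εσA(T⁴ − T_w⁴) with A = 4πr² = 9.511×10⁻⁴ m².
T⁴ = P/(εσA) + T_w⁴ = 55.7/(0.34·5.67×10⁻⁸·9.511×10⁻⁴) + (943)⁴
    = 3.038×10¹² + 7.908×10¹¹ = 3.828×10¹² K⁴.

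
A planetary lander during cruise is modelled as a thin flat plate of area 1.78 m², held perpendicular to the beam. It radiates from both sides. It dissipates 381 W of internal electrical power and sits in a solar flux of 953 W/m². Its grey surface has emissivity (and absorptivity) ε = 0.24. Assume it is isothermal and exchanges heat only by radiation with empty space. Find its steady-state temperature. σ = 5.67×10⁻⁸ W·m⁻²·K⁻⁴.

T ≈ 357 K

At steady state, absorbed solar power + internal power = radiated power.
Absorbed: α·S·A_cross = 0.24·953·1.780 = 407.1 W (cross-section A).
Total input = 407.1 + 381 = 788.1 W.
Radiated: εσ·A_surf·T⁴ with A_surf = 2A = 3.560 m².
T⁴ = 788.1/(0.24·5.67×10⁻⁸·3.560) = 1.627×10¹⁰ K⁴.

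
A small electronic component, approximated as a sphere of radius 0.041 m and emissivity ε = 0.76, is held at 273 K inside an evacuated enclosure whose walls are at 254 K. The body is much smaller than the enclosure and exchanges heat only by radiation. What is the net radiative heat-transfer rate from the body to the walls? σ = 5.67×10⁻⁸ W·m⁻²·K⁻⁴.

P_net ≈ 1.27 W

For a small grey body in a large enclosure: P_net = εσA(T_body⁴ − T_wall⁴).
A = 4πr² = 0.02112 m²; T_body⁴ − T_wall⁴ = 5.555×10⁹ − 4.162×10⁹ = 1.392×10⁹ K⁴.
|P_net| = 0.76·5.67×10⁻⁸·0.02112·1.392×10⁹.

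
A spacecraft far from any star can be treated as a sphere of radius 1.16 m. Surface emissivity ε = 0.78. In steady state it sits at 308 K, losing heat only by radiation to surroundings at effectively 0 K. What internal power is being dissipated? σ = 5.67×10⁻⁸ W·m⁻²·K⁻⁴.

Steady state: P = εσA T⁴.
A = 4πr² = 16.91 m²; T⁴ = (308)⁴ = 8.999×10⁹ K⁴.
P = 0.78 × 5.67×10⁻⁸ × 16.91 × 8.999×10⁹.

P ≈ 6730 W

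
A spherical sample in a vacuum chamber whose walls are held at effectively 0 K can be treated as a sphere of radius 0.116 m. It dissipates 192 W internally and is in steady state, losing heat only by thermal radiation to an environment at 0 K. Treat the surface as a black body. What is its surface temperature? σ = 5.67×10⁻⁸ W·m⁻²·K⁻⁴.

Steady state: internal power = radiated power, P = εσA T⁴.
Radiating area A = 4πr² = 0.1691 m².
T⁴ = P/(εσA) = 192/(1.0·5.67×10⁻⁸·0.1691) = 2.003×10¹⁰ K⁴.
T = (2.003×10¹⁰)^(1/4).

T ≈ 376 K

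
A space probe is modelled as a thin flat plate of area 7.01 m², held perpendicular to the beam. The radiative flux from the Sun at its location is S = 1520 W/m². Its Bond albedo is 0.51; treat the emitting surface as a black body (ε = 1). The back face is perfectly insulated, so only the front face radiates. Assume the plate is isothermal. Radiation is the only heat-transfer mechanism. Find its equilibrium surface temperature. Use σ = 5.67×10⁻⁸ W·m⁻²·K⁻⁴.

At equilibrium, absorbed power = emitted power.
Absorbing cross-section = A = 7.010 m²; emitting surface = A = 7.010 m² (ratio 1).
(1−a)S·A_cross = εσ·A_surf·T⁴  ⇒  T⁴ = (1−a)S/(1σ).
T⁴ = 0.490·1520/(1·5.67×10⁻⁸) = 1.314×10¹⁰ K⁴.
T = (1.314×10¹⁰)^(1/4).

T ≈ 339 K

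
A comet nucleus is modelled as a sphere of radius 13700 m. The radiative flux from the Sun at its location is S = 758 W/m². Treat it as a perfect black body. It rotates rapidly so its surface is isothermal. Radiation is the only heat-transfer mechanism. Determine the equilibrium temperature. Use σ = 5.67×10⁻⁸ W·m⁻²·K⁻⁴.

At equilibrium, absorbed power = emitted power.
Absorbing cross-section = πr² = 5.896×10⁸ m²; emitting surface = 4πr² = 2.359×10⁹ m² (ratio 4).
S·A_cross = εσ·A_surf·T⁴  ⇒  T⁴ = S/(4σ).
T⁴ = 1.00·758/(4·5.67×10⁻⁸) = 3.342×10⁹ K⁴.
T = (3.342×10⁹)^(1/4).

T ≈ 240 K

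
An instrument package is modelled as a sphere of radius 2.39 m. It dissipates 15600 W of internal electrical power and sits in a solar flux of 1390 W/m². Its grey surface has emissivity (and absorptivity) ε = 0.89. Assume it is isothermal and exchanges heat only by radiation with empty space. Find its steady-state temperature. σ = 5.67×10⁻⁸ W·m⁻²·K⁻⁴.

T ≈ 320 K

At steady state, absorbed solar power + internal power = radiated power.
Absorbed: α·S·A_cross = 0.89·1390·17.95 = 22200 W (cross-section πr²).
Total input = 22200 + 15600 = 37800 W.
Radiated: εσ·A_surf·T⁴ with A_surf = 4πr² = 71.78 m².
T⁴ = 37800/(0.89·5.67×10⁻⁸·71.78) = 1.044×10¹⁰ K⁴.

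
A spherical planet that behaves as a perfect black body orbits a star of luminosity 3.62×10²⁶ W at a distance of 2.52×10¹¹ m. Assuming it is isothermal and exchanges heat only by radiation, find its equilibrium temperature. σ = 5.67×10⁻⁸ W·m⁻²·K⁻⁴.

First find the stellar flux at distance d: S = L/(4πd²) = 3.62×10²⁶/(4π·(2.52×10¹¹)²) = 453.6 W/m².
For an isothermal sphere, absorbed (1−a)S·πr² = emitted σ·4πr²·T⁴, so T⁴ = (1−a)S/(4σ).
T⁴ = 1.00·453.6/(4·5.67×10⁻⁸) = 2.000×10⁹ K⁴.

T ≈ 211 K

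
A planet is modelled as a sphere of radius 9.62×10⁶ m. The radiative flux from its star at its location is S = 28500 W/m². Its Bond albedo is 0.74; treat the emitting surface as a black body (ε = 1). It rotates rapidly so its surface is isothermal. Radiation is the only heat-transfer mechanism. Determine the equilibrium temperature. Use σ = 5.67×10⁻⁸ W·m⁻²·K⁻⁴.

At equilibrium, absorbed power = emitted power.
Absorbing cross-section = πr² = 2.907×10¹⁴ m²; emitting surface = 4πr² = 1.163×10¹⁵ m² (ratio 4).
(1−a)S·A_cross = εσ·A_surf·T⁴  ⇒  T⁴ = (1−a)S/(4σ).
T⁴ = 0.260·28500/(4·5.67×10⁻⁸) = 3.267×10¹⁰ K⁴.
T = (3.267×10¹⁰)^(1/4).

T ≈ 425 K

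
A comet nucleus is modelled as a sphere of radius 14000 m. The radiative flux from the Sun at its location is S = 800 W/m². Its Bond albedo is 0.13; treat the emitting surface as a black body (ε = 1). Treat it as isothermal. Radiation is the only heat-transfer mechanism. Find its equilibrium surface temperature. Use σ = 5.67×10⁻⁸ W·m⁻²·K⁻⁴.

At equilibrium, absorbed power = emitted power.
Absorbing cross-section = πr² = 6.158×10⁸ m²; emitting surface = 4πr² = 2.463×10⁹ m² (ratio 4).
(1−a)S·A_cross = εσ·A_surf·T⁴  ⇒  T⁴ = (1−a)S/(4σ).
T⁴ = 0.870·800/(4·5.67×10⁻⁸) = 3.069×10⁹ K⁴.
T = (3.069×10⁹)^(1/4).

T ≈ 235 K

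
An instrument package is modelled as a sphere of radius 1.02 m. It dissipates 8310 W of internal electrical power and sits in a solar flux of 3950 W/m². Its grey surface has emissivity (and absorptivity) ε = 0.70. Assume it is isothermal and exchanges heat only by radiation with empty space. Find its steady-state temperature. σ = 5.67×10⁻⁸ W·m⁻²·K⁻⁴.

T ≈ 428 K

At steady state, absorbed solar power + internal power = radiated power.
Absorbed: α·S·A_cross = 0.70·3950·3.269 = 9037 W (cross-section πr²).
Total input = 9037 + 8310 = 17350 W.
Radiated: εσ·A_surf·T⁴ with A_surf = 4πr² = 13.07 m².
T⁴ = 17350/(0.70·5.67×10⁻⁸·13.07) = 3.343×10¹⁰ K⁴.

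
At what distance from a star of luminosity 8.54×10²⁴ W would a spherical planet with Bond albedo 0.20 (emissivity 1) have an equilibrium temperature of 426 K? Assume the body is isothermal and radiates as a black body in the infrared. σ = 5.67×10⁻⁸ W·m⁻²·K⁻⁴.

d ≈ 8.53×10⁹ m

For an isothermal black-emitting sphere, (1−a)S·πr² = σ·4πr²·T⁴ ⇒ S = 4σT⁴/(1−a).
S = 4·5.67×10⁻⁸·(426)⁴/0.800 = 9337 W/m².
Flux falls as S = L/(4πd²), so d = √(L/(4πS)) = √(8.54×10²⁴/(4π·9337)).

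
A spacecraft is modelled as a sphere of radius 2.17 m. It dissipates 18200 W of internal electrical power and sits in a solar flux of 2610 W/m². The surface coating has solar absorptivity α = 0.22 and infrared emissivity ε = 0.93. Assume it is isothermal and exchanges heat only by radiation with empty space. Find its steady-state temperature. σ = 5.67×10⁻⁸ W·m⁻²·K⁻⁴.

At steady state, absorbed solar power + internal power = radiated power.
Absorbed: α·S·A_cross = 0.22·2610·14.79 = 8494 W (cross-section πr²).
Total input = 8494 + 18200 = 26690 W.
Radiated: εσ·A_surf·T⁴ with A_surf = 4πr² = 59.17 m².
T⁴ = 26690/(0.93·5.67×10⁻⁸·59.17) = 8.555×10⁹ K⁴.

T ≈ 304 K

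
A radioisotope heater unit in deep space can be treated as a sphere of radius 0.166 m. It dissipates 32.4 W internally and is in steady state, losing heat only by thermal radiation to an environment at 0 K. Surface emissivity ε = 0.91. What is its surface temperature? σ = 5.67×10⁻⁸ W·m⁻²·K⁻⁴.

T ≈ 206 K

Steady state: internal power = radiated power, P = εσA T⁴.
Radiating area A = 4πr² = 0.3463 m².
T⁴ = P/(εσA) = 32.4/(0.91·5.67×10⁻⁸·0.3463) = 1.813×10⁹ K⁴.
T = (1.813×10⁹)^(1/4).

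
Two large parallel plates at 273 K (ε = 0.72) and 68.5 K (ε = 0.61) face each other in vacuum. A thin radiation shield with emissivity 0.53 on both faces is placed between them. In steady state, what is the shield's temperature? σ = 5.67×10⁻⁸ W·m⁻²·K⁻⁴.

T_s ≈ 233 K

In steady state the net flux on the hot side equals that on the cold side.
σ(T₁⁴−T_s⁴)/D₁ = σ(T_s⁴−T₂⁴)/D₂, with D₁ = 1/ε₁+1/ε_s−1 = 2.276, D₂ = 1/ε_s+1/ε₂−1 = 2.526.
Solve for T_s⁴: T_s⁴ = (D₂·T₁⁴ + D₁·T₂⁴)/(D₁+D₂) = 2.933×10⁹ K⁴.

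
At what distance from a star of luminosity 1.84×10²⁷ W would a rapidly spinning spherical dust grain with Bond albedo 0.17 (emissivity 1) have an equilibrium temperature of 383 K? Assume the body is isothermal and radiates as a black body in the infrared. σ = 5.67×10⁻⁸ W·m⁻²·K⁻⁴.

d ≈ 1.58×10¹¹ m

For an isothermal black-emitting sphere, (1−a)S·πr² = σ·4πr²·T⁴ ⇒ S = 4σT⁴/(1−a).
S = 4·5.67×10⁻⁸·(383)⁴/0.830 = 5880 W/m².
Flux falls as S = L/(4πd²), so d = √(L/(4πS)) = √(1.84×10²⁷/(4π·5880)).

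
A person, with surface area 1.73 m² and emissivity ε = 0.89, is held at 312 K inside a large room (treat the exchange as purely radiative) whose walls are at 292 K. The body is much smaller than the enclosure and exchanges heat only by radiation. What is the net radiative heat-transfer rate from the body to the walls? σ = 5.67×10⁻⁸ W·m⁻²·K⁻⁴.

For a small grey body in a large enclosure: P_net = εσA(T_body⁴ − T_wall⁴).
A = 1.73 m²; T_body⁴ − T_wall⁴ = 9.476×10⁹ − 7.270×10⁹ = 2.206×10⁹ K⁴.
|P_net| = 0.89·5.67×10⁻⁸·1.730·2.206×10⁹.

P_net ≈ 193 W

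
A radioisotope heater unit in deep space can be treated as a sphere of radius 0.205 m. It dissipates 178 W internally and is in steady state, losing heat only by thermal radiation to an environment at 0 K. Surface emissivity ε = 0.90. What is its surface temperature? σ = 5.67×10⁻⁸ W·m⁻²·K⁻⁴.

T ≈ 285 K

Steady state: internal power = radiated power, P = εσA T⁴.
Radiating area A = 4πr² = 0.5281 m².
T⁴ = P/(εσA) = 178/(0.90·5.67×10⁻⁸·0.5281) = 6.605×10⁹ K⁴.
T = (6.605×10⁹)^(1/4).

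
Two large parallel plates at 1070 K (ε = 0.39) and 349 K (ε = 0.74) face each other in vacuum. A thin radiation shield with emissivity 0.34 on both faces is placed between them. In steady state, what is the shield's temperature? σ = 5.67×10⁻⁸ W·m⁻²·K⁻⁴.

In steady state the net flux on the hot side equals that on the cold side.
σ(T₁⁴−T_s⁴)/D₁ = σ(T_s⁴−T₂⁴)/D₂, with D₁ = 1/ε₁+1/ε_s−1 = 4.505, D₂ = 1/ε_s+1/ε₂−1 = 3.293.
Solve for T_s⁴: T_s⁴ = (D₂·T₁⁴ + D₁·T₂⁴)/(D₁+D₂) = 5.620×10¹¹ K⁴.

T_s ≈ 866 K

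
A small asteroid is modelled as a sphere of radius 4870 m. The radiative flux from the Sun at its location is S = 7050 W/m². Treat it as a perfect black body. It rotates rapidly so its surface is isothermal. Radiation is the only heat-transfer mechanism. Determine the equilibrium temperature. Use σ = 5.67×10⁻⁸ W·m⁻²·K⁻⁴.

T ≈ 420 K

At equilibrium, absorbed power = emitted power.
Absorbing cross-section = πr² = 7.451×10⁷ m²; emitting surface = 4πr² = 2.980×10⁸ m² (ratio 4).
S·A_cross = εσ·A_surf·T⁴  ⇒  T⁴ = S/(4σ).
T⁴ = 1.00·7050/(4·5.67×10⁻⁸) = 3.108×10¹⁰ K⁴.
T = (3.108×10¹⁰)^(1/4).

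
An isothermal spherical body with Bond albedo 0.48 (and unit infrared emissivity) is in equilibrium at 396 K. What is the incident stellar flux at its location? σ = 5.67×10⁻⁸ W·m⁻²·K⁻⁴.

S ≈ 10700 W/m²

(1−a)S·πr² = σ·4πr²·T⁴ ⇒ S = 4σT⁴/(1−a).
S = 4·5.67×10⁻⁸·2.459×10¹⁰/0.520.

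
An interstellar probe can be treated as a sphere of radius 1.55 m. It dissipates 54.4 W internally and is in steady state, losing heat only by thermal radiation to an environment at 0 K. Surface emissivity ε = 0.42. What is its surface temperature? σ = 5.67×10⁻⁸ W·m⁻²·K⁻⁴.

Steady state: internal power = radiated power, P = εσA T⁴.
Radiating area A = 4πr² = 30.19 m².
T⁴ = P/(εσA) = 54.4/(0.42·5.67×10⁻⁸·30.19) = 7.566×10⁷ K⁴.
T = (7.566×10⁷)^(1/4).

T ≈ 93.3 K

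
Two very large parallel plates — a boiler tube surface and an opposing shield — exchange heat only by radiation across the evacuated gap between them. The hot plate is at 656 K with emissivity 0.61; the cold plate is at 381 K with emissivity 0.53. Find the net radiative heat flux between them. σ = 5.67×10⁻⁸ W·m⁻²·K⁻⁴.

For two infinite grey parallel plates, q = σ(T₁⁴ − T₂⁴)/(1/ε₁ + 1/ε₂ − 1).
T₁⁴ − T₂⁴ = 1.852×10¹¹ − 2.107×10¹⁰ = 1.641×10¹¹ K⁴.
1/ε₁ + 1/ε₂ − 1 = 1.639 + 1.887 − 1 = 2.526.
q = 5.67×10⁻⁸ × 1.641×10¹¹ / 2.526.

q ≈ 3680 W/m²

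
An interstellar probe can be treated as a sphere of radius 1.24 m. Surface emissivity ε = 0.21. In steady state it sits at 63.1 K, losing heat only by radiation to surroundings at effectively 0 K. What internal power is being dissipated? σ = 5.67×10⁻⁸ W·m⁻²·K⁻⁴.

Steady state: P = εσA T⁴.
A = 4πr² = 19.32 m²; T⁴ = (63.1)⁴ = 1.585×10⁷ K⁴.
P = 0.21 × 5.67×10⁻⁸ × 19.32 × 1.585×10⁷.

P ≈ 3.65 W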